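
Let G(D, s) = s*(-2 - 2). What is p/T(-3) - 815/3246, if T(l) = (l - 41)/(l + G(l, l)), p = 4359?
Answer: -63689843/71412 ≈ -891.86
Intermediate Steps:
G(D, s) = -4*s (G(D, s) = s*(-4) = -4*s)
T(l) = -(-41 + l)/(3*l) (T(l) = (l - 41)/(l - 4*l) = (-41 + l)/((-3*l)) = (-41 + l)*(-1/(3*l)) = -(-41 + l)/(3*l))
p/T(-3) - 815/3246 = 4359/(((⅓)*(41 - 1*(-3))/(-3))) - 815/3246 = 4359/(((⅓)*(-⅓)*(41 + 3))) - 815*1/3246 = 4359/(((⅓)*(-⅓)*44)) - 815/3246 = 4359/(-44/9) - 815/3246 = 4359*(-9/44) - 815/3246 = -39231/44 - 815/3246 = -63689843/71412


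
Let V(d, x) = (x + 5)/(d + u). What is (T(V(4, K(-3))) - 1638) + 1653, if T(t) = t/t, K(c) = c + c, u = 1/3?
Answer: 16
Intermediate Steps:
u = ⅓ ≈ 0.33333
K(c) = 2*c
V(d, x) = (5 + x)/(⅓ + d) (V(d, x) = (x + 5)/(d + ⅓) = (5 + x)/(⅓ + d))
T(t) = 1
(T(V(4, K(-3))) - 1638) + 1653 = (1 - 1638) + 1653 = -1637 + 1653 = 16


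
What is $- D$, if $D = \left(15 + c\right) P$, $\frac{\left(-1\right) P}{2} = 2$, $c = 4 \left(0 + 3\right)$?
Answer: $108$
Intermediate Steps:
$c = 12$ ($c = 4 \cdot 3 = 12$)
$P = -4$ ($P = \left(-2\right) 2 = -4$)
$D = -108$ ($D = \left(15 + 12\right) \left(-4\right) = 27 \left(-4\right) = -108$)
$- D = \left(-1\right) \left(-108\right) = 108$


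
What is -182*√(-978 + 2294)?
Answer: -364*√329 ≈ -6602.4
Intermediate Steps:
-182*√(-978 + 2294) = -364*√329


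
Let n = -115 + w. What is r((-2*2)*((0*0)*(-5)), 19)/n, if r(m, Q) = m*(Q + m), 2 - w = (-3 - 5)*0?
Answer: 0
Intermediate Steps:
w = 2 (w = 2 - (-3 - 5)*0 = 2 - (-8)*0 = 2 - 1*0 = 2 + 0 = 2)
n = -113 (n = -115 + 2 = -113)
r((-2*2)*((0*0)*(-5)), 19)/n = (((-2*2)*((0*0)*(-5)))*(19 + (-2*2)*((0*0)*(-5))))/(-113) = ((-0*(-5))*(19 - 0*(-5)))*(-1/113) = ((-4*0)*(19 - 4*0))*(-1/113) = (0*(19 + 0))*(-1/113) = (0*19)*(-1/113) = 0*(-1/113) = 0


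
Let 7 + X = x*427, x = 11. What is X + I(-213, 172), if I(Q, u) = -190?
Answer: 4500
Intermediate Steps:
X = 4690 (X = -7 + 11*427 = -7 + 4697 = 4690)
X + I(-213, 172) = 4690 - 190 = 4500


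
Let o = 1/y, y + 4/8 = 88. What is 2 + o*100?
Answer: 22/7 ≈ 3.1429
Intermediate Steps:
y = 175/2 (y = -½ + 88 = 175/2 ≈ 87.500)
o = 2/175 (o = 1/(175/2) = 2/175 ≈ 0.011429)
2 + o*100 = 2 + (2/175)*100 = 2 + 8/7 = 22/7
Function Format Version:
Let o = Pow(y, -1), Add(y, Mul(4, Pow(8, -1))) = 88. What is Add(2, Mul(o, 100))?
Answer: Rational(22, 7) ≈ 3.1429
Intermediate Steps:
y = Rational(175, 2) (y = Add(Rational(-1, 2), 88) = Rational(175, 2) ≈ 87.500)
o = Rational(2, 175) (o = Pow(Rational(175, 2), -1) = Rational(2, 175) ≈ 0.011429)
Add(2, Mul(o, 100)) = Add(2, Mul(Rational(2, 175), 100)) = Add(2, Rational(8, 7)) = Rational(22, 7)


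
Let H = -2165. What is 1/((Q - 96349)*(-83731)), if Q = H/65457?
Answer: 65457/528067859952998 ≈ 1.2396e-10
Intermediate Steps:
Q = -2165/65457 ≈ -0.033075
1/((Q - 96349)*(-83731)) = 1/(-2165/65457 - 96349*(-83731)) = -1/83731/(-6306718658/65457) = -65457/6306718658*(-1/83731) = 65457/528067859952998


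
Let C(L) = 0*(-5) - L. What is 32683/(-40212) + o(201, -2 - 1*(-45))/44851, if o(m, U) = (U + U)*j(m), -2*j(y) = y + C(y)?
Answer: -32683/40212 ≈ -0.81277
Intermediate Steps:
C(L) = -L (C(L) = 0 - L = -L)
j(y) = 0 (j(y) = -(y - y)/2 = -½*0 = 0)
o(m, U) = 0 (o(m, U) = (U + U)*0 = (2*U)*0 = 0)
32683/(-40212) + o(201, -2 - 1*(-45))/44851 = 32683/(-40212) + 0/44851 = 32683*(-1/40212) + 0*(1/44851) = -32683/40212 + 0 = -32683/40212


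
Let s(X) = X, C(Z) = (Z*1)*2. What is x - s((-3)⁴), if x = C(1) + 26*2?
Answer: -27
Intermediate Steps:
C(Z) = 2*Z (C(Z) = Z*2 = 2*Z)
x = 54 (x = 2*1 + 26*2 = 2 + 52 = 54)
x - s((-3)⁴) = 54 - 1*(-3)⁴ = 54 - 1*81 = 54 - 81 = -27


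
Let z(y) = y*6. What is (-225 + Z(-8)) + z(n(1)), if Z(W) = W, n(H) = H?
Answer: -227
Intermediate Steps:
z(y) = 6*y
(-225 + Z(-8)) + z(n(1)) = (-225 - 8) + 6*1 = -233 + 6 = -227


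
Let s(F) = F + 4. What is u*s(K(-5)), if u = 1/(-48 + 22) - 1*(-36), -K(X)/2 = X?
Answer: 6545/13 ≈ 503.46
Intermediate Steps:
K(X) = -2*X
s(F) = 4 + F
u = 935/26 (u = 1/(-26) + 36 = -1/26 + 36 = 935/26 ≈ 35.962)
u*s(K(-5)) = 935*(4 - 2*(-5))/26 = 935*(4 + 10)/26 = (935/26)*14 = 6545/13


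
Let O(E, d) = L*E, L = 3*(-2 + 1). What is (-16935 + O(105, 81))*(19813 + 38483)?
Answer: -1005606000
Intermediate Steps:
L = -3 (L = 3*(-1) = -3)
O(E, d) = -3*E
(-16935 + O(105, 81))*(19813 + 38483) = (-16935 - 3*105)*(19813 + 38483) = (-16935 - 315)*58296 = -17250*58296 = -1005606000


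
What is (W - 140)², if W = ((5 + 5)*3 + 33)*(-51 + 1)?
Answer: 10824100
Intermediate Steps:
W = -3150 (W = (10*3 + 33)*(-50) = (30 + 33)*(-50) = 63*(-50) = -3150)
(W - 140)² = (-3150 - 140)² = (-3290)² = 10824100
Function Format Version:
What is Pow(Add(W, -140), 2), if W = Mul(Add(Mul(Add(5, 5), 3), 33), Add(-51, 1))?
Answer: 10824100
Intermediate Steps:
W = -3150 (W = Mul(Add(Mul(10, 3), 33), -50) = Mul(Add(30, 33), -50) = Mul(63, -50) = -3150)
Pow(Add(W, -140), 2) = Pow(Add(-3150, -140), 2) = Pow(-3290, 2) = 10824100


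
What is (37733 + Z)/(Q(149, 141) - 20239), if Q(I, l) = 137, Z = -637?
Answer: -18548/10051 ≈ -1.8454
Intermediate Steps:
(37733 + Z)/(Q(149, 141) - 20239) = (37733 - 637)/(137 - 20239) = 37096/(-20102) = 37096*(-1/20102) = -18548/10051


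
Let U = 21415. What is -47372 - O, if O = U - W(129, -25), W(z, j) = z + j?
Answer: -68683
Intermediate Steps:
W(z, j) = j + z
O = 21311 (O = 21415 - (-25 + 129) = 21415 - 1*104 = 21415 - 104 = 21311)
-47372 - O = -47372 - 1*21311 = -47372 - 21311 = -68683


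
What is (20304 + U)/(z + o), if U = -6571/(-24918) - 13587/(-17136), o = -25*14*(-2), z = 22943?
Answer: 22936916813/26707511088 ≈ 0.85882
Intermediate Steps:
o = 700 (o = -350*(-2) = 700)
U = 1193549/1129616 (U = -6571*(-1/24918) - 13587*(-1/17136) = 6571/24918 + 647/816 = 1193549/1129616 ≈ 1.0566)
(20304 + U)/(z + o) = (20304 + 1193549/1129616)/(22943 + 700) = (22936916813/1129616)/23643 = (22936916813/1129616)*(1/23643) = 22936916813/26707511088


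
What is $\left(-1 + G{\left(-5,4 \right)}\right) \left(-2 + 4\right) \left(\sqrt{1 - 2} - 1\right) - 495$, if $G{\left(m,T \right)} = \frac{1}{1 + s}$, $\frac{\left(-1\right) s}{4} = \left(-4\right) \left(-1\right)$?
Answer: $- \frac{7393}{15} - \frac{32 i}{15} \approx -492.87 - 2.1333 i$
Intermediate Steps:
$s = -16$ ($s = - 4 \left(\left(-4\right) \left(-1\right)\right) = \left(-4\right) 4 = -16$)
$G{\left(m,T \right)} = - \frac{1}{15}$ ($G{\left(m,T \right)} = \frac{1}{1 - 16} = \frac{1}{-15} = - \frac{1}{15}$)
$\left(-1 + G{\left(-5,4 \right)}\right) \left(-2 + 4\right) \left(\sqrt{1 - 2} - 1\right) - 495 = \left(-1 - \frac{1}{15}\right) \left(-2 + 4\right) \left(\sqrt{1 - 2} - 1\right) - 495 = \left(- \frac{16}{15}\right) 2 \left(\sqrt{-1} - 1\right) - 495 = - \frac{32 \left(i - 1\right)}{15} - 495 = - \frac{32 \left(-1 + i\right)}{15} - 495 = \left(\frac{32}{15} - \frac{32 i}{15}\right) - 495 = - \frac{7393}{15} - \frac{32 i}{15}$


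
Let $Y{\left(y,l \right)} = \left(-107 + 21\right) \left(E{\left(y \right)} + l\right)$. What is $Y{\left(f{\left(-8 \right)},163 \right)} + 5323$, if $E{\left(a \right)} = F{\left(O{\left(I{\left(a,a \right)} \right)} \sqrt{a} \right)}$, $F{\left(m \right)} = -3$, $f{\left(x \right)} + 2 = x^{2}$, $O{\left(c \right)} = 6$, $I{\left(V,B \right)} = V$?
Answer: $-8437$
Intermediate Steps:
$f{\left(x \right)} = -2 + x^{2}$
$E{\left(a \right)} = -3$
$Y{\left(y,l \right)} = 258 - 86 l$ ($Y{\left(y,l \right)} = \left(-107 + 21\right) \left(-3 + l\right) = - 86 \left(-3 + l\right) = 258 - 86 l$)
$Y{\left(f{\left(-8 \right)},163 \right)} + 5323 = \left(258 - 14018\right) + 5323 = -13760 + 5323 = -8437$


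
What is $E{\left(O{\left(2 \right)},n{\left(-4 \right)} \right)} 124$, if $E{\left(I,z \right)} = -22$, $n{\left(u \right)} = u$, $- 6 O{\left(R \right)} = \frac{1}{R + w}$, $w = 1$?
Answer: $-2728$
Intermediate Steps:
$O{\left(R \right)} = - \frac{1}{6 \left(1 + R\right)}$ ($O{\left(R \right)} = - \frac{1}{6 \left(R + 1\right)} = - \frac{1}{6 \left(1 + R\right)}$)
$E{\left(O{\left(2 \right)},n{\left(-4 \right)} \right)} 124 = \left(-22\right) 124 = -2728$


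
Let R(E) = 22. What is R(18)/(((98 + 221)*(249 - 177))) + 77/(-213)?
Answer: -26725/74124 ≈ -0.36054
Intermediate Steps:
R(18)/(((98 + 221)*(249 - 177))) + 77/(-213) = 22/(((98 + 221)*(249 - 177))) + 77/(-213) = 22/((319*72)) + 77*(-1/213) = 22/22968 - 77/213 = 22*(1/22968) - 77/213 = 1/1044 - 77/213 = -26725/74124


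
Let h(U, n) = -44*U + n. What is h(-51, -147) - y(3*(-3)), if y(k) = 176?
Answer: 1921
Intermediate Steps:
h(U, n) = n - 44*U
h(-51, -147) - y(3*(-3)) = (-147 - 44*(-51)) - 1*176 = (-147 + 2244) - 176 = 2097 - 176 = 1921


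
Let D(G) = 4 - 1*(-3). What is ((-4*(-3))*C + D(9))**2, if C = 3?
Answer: 1849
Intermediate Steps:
D(G) = 7 (D(G) = 4 + 3 = 7)
((-4*(-3))*C + D(9))**2 = (-4*(-3)*3 + 7)**2 = (12*3 + 7)**2 = (36 + 7)**2 = 43**2 = 1849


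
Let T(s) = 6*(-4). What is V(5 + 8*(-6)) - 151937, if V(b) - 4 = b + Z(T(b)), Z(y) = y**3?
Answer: -165800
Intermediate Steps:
T(s) = -24
V(b) = -13820 + b (V(b) = 4 + (b + (-24)**3) = 4 + (b - 13824) = 4 + (-13824 + b) = -13820 + b)
V(5 + 8*(-6)) - 151937 = (-13820 + (5 + 8*(-6))) - 151937 = (-13820 + (5 - 48)) - 151937 = (-13820 - 43) - 151937 = -13863 - 151937 = -165800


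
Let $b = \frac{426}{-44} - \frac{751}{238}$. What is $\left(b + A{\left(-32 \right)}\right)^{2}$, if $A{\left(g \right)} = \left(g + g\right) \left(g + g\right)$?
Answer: $\frac{28567528419600}{1713481} \approx 1.6672 \cdot 10^{7}$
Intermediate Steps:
$A{\left(g \right)} = 4 g^{2}$ ($A{\left(g \right)} = 2 g 2 g = 4 g^{2}$)
$b = - \frac{16804}{1309}$ ($b = 426 \left(- \frac{1}{44}\right) - \frac{751}{238} = - \frac{213}{22} - \frac{751}{238} = - \frac{16804}{1309} \approx -12.837$)
$\left(b + A{\left(-32 \right)}\right)^{2} = \left(- \frac{16804}{1309} + 4 \left(-32\right)^{2}\right)^{2} = \left(- \frac{16804}{1309} + 4 \cdot 1024\right)^{2} = \left(- \frac{16804}{1309} + 4096\right)^{2} = \left(\frac{5344860}{1309}\right)^{2} = \frac{28567528419600}{1713481}$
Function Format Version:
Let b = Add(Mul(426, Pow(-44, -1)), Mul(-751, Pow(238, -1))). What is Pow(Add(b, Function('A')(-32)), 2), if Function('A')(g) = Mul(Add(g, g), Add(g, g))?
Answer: Rational(28567528419600, 1713481) ≈ 1.6672e+7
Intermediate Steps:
Function('A')(g) = Mul(4, Pow(g, 2)) (Function('A')(g) = Mul(Mul(2, g), Mul(2, g)) = Mul(4, Pow(g, 2)))
b = Rational(-16804, 1309) (b = Add(Mul(426, Rational(-1, 44)), Mul(-751, Rational(1, 238))) = Add(Rational(-213, 22), Rational(-751, 238)) = Rational(-16804, 1309) ≈ -12.837)
Pow(Add(b, Function('A')(-32)), 2) = Pow(Add(Rational(-16804, 1309), Mul(4, Pow(-32, 2))), 2) = Pow(Add(Rational(-16804, 1309), Mul(4, 1024)), 2) = Pow(Add(Rational(-16804, 1309), 4096), 2) = Pow(Rational(5344860, 1309), 2) = Rational(28567528419600, 1713481)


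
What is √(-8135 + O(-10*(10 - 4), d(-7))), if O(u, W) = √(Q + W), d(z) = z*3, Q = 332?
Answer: √(-8135 + √311) ≈ 90.096*I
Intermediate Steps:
d(z) = 3*z
O(u, W) = √(332 + W)
√(-8135 + O(-10*(10 - 4), d(-7))) = √(-8135 + √(332 + 3*(-7))) = √(-8135 + √(332 - 21)) = √(-8135 + √311)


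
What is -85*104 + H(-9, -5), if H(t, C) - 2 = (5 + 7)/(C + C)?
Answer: -44196/5 ≈ -8839.2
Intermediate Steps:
H(t, C) = 2 + 6/C (H(t, C) = 2 + (5 + 7)/(C + C) = 2 + 12/((2*C)) = 2 + 12*(1/(2*C)) = 2 + 6/C)
-85*104 + H(-9, -5) = -85*104 + (2 + 6/(-5)) = -8840 + (2 + 6*(-⅕)) = -8840 + (2 - 6/5) = -8840 + ⅘ = -44196/5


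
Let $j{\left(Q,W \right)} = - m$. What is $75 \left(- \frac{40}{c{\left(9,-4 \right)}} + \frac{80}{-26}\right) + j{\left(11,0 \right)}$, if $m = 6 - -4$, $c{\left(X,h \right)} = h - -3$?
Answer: $\frac{35870}{13} \approx 2759.2$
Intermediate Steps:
$c{\left(X,h \right)} = 3 + h$ ($c{\left(X,h \right)} = h + 3 = 3 + h$)
$m = 10$ ($m = 6 + 4 = 10$)
$j{\left(Q,W \right)} = -10$ ($j{\left(Q,W \right)} = \left(-1\right) 10 = -10$)
$75 \left(- \frac{40}{c{\left(9,-4 \right)}} + \frac{80}{-26}\right) + j{\left(11,0 \right)} = 75 \left(- \frac{40}{3 - 4} + \frac{80}{-26}\right) - 10 = 75 \left(- \frac{40}{-1} + 80 \left(- \frac{1}{26}\right)\right) - 10 = 75 \left(\left(-40\right) \left(-1\right) - \frac{40}{13}\right) - 10 = 75 \left(40 - \frac{40}{13}\right) - 10 = 75 \cdot \frac{480}{13} - 10 = \frac{36000}{13} - 10 = \frac{35870}{13}$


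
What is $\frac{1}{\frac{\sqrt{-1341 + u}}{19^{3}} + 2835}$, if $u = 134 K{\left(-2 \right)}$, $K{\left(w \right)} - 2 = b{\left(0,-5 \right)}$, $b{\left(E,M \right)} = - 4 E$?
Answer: $\frac{133375072635}{378118330921298} - \frac{6859 i \sqrt{1073}}{378118330921298} \approx 0.00035273 - 5.942 \cdot 10^{-10} i$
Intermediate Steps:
$K{\left(w \right)} = 2$ ($K{\left(w \right)} = 2 - 0 = 2 + 0 = 2$)
$u = 268$ ($u = 134 \cdot 2 = 268$)
$\frac{1}{\frac{\sqrt{-1341 + u}}{19^{3}} + 2835} = \frac{1}{\frac{\sqrt{-1341 + 268}}{19^{3}} + 2835} = \frac{1}{\frac{\sqrt{-1073}}{6859} + 2835} = \frac{1}{i \sqrt{1073} \cdot \frac{1}{6859} + 2835} = \frac{1}{\frac{i \sqrt{1073}}{6859} + 2835} = \frac{1}{2835 + \frac{i \sqrt{1073}}{6859}}$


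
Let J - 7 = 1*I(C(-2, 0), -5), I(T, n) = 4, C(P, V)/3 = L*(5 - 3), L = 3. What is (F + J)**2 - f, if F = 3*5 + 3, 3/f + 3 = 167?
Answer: 137921/164 ≈ 840.98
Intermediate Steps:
f = 3/164 (f = 3/(-3 + 167) = 3/164 ≈ 0.018293)
C(P, V) = 18 (C(P, V) = 3*(3*(5 - 3)) = 3*(3*2) = 3*6 = 18)
F = 18 (F = 15 + 3 = 18)
J = 11 (J = 7 + 1*4 = 7 + 4 = 11)
(F + J)**2 - f = (18 + 11)**2 - 1*3/164 = 29**2 - 3/164 = 841 - 3/164 = 137921/164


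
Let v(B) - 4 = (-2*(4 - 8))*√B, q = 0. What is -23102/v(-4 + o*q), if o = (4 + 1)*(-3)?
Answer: -11551/34 + 23102*I/17 ≈ -339.74 + 1358.9*I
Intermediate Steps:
o = -15 (o = 5*(-3) = -15)
v(B) = 4 + 8*√B (v(B) = 4 + (-2*(4 - 8))*√B = 4 + (-2*(-4))*√B = 4 + 8*√B)
-23102/v(-4 + o*q) = -23102/(4 + 8*√(-4 - 15*0)) = -23102/(4 + 8*√(-4 + 0)) = -23102/(4 + 8*√(-4)) = -23102/(4 + 8*(2*I)) = -23102*(4 - 16*I)/272 = -11551*(4 - 16*I)/136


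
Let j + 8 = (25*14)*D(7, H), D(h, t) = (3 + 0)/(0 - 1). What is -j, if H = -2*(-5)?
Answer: 1058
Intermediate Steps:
H = 10
D(h, t) = -3 (D(h, t) = 3/(-1) = 3*(-1) = -3)
j = -1058 (j = -8 + (25*14)*(-3) = -8 + 350*(-3) = -8 - 1050 = -1058)
-j = -1*(-1058) = 1058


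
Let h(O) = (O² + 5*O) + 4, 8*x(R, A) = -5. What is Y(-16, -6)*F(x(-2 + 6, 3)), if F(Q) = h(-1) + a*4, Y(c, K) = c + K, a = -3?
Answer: 264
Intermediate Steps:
x(R, A) = -5/8 (x(R, A) = (⅛)*(-5) = -5/8)
h(O) = 4 + O² + 5*O
Y(c, K) = K + c
F(Q) = -12 (F(Q) = (4 + (-1)² + 5*(-1)) - 3*4 = (4 + 1 - 5) - 12 = 0 - 12 = -12)
Y(-16, -6)*F(x(-2 + 6, 3)) = (-6 - 16)*(-12) = -22*(-12) = 264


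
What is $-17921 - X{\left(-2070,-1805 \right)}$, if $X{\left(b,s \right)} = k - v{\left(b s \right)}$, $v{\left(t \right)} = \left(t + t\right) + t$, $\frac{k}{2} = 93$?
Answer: $11190943$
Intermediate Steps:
$k = 186$ ($k = 2 \cdot 93 = 186$)
$v{\left(t \right)} = 3 t$ ($v{\left(t \right)} = 2 t + t = 3 t$)
$X{\left(b,s \right)} = 186 - 3 b s$
$-17921 - X{\left(-2070,-1805 \right)} = -17921 - \left(186 - \left(-6210\right) \left(-1805\right)\right) = -17921 - \left(186 - 11209050\right) = -17921 - -11208864 = -17921 + 11208864 = 11190943$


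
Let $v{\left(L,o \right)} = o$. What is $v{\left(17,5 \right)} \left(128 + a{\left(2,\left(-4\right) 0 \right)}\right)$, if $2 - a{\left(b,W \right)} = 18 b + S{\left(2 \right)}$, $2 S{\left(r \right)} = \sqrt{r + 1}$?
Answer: $470 - \frac{5 \sqrt{3}}{2} \approx 465.67$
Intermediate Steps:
$S{\left(r \right)} = \frac{\sqrt{1 + r}}{2}$ ($S{\left(r \right)} = \frac{\sqrt{r + 1}}{2} = \frac{\sqrt{1 + r}}{2}$)
$a{\left(b,W \right)} = 2 - 18 b - \frac{\sqrt{3}}{2}$ ($a{\left(b,W \right)} = 2 - \left(18 b + \frac{\sqrt{1 + 2}}{2}\right) = 2 - \left(18 b + \frac{\sqrt{3}}{2}\right) = 2 - \left(\frac{\sqrt{3}}{2} + 18 b\right) = 2 - 18 b - \frac{\sqrt{3}}{2}$)
$v{\left(17,5 \right)} \left(128 + a{\left(2,\left(-4\right) 0 \right)}\right) = 5 \left(128 - \left(34 + \frac{\sqrt{3}}{2}\right)\right) = 5 \left(94 - \frac{\sqrt{3}}{2}\right) = 470 - \frac{5 \sqrt{3}}{2}$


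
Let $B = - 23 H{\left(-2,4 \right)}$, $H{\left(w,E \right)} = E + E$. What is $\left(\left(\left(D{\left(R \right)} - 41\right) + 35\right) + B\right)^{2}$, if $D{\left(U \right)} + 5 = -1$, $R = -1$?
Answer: $38416$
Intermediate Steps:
$H{\left(w,E \right)} = 2 E$
$D{\left(U \right)} = -6$ ($D{\left(U \right)} = -5 - 1 = -6$)
$B = -184$ ($B = - 23 \cdot 2 \cdot 4 = \left(-23\right) 8 = -184$)
$\left(\left(\left(D{\left(R \right)} - 41\right) + 35\right) + B\right)^{2} = \left(\left(\left(-6 - 41\right) + 35\right) - 184\right)^{2} = \left(\left(-47 + 35\right) - 184\right)^{2} = \left(-12 - 184\right)^{2} = \left(-196\right)^{2} = 38416$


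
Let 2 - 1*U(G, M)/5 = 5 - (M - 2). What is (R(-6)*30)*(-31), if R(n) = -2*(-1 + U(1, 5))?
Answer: -1860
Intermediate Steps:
U(G, M) = -25 + 5*M (U(G, M) = 10 - 5*(5 - (M - 2)) = 10 - 5*(5 - (-2 + M)) = 10 - 5*(5 + (2 - M)) = 10 - 5*(7 - M) = 10 + (-35 + 5*M) = -25 + 5*M)
R(n) = 2 (R(n) = -2*(-1 + (-25 + 5*5)) = -2*(-1 + (-25 + 25)) = -2*(-1 + 0) = -2*(-1) = 2)
(R(-6)*30)*(-31) = (2*30)*(-31) = 60*(-31) = -1860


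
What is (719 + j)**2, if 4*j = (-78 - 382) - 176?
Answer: 313600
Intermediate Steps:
j = -159 (j = ((-78 - 382) - 176)/4 = (-460 - 176)/4 = (1/4)*(-636) = -159)
(719 + j)**2 = (719 - 159)**2 = 560**2 = 313600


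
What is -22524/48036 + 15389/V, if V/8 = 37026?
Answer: -44943659/107792784 ≈ -0.41694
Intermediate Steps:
V = 296208 (V = 8*37026 = 296208)
-22524/48036 + 15389/V = -22524/48036 + 15389/296208 = -22524*1/48036 + 15389*(1/296208) = -1877/4003 + 1399/26928 = -44943659/107792784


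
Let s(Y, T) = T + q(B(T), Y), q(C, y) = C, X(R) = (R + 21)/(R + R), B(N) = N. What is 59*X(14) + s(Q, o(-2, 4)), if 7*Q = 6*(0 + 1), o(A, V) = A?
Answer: 279/4 ≈ 69.750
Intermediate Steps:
X(R) = (21 + R)/(2*R) (X(R) = (21 + R)/((2*R)) = (21 + R)*(1/(2*R)) = (21 + R)/(2*R))
Q = 6/7 (Q = (6*(0 + 1))/7 = (6*1)/7 = (⅐)*6 = 6/7 ≈ 0.85714)
s(Y, T) = 2*T (s(Y, T) = T + T = 2*T)
59*X(14) + s(Q, o(-2, 4)) = 59*((½)*(21 + 14)/14) + 2*(-2) = 59*((½)*(1/14)*35) - 4 = 59*(5/4) - 4 = 295/4 - 4 = 279/4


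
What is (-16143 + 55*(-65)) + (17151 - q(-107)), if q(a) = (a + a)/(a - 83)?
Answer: -243972/95 ≈ -2568.1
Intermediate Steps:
q(a) = 2*a/(-83 + a) (q(a) = (2*a)/(-83 + a) = 2*a/(-83 + a))
(-16143 + 55*(-65)) + (17151 - q(-107)) = (-16143 + 55*(-65)) + (17151 - 2*(-107)/(-83 - 107)) = (-16143 - 3575) + (17151 - 2*(-107)/(-190)) = -19718 + (17151 - 2*(-107)*(-1)/190) = -19718 + (17151 - 1*107/95) = -19718 + (17151 - 107/95) = -19718 + 1629238/95 = -243972/95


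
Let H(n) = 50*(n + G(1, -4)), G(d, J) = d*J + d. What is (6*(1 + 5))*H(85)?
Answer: 147600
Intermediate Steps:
G(d, J) = d + J*d (G(d, J) = J*d + d = d + J*d)
H(n) = -150 + 50*n (H(n) = 50*(n + 1*(1 - 4)) = 50*(n + 1*(-3)) = 50*(n - 3) = 50*(-3 + n) = -150 + 50*n)
(6*(1 + 5))*H(85) = (6*(1 + 5))*(-150 + 50*85) = (6*6)*(-150 + 4250) = 36*4100 = 147600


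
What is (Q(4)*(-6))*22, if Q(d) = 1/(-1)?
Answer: 132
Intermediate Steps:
Q(d) = -1
(Q(4)*(-6))*22 = -1*(-6)*22 = 6*22 = 132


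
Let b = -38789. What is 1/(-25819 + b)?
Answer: -1/64608 ≈ -1.5478e-5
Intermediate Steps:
1/(-25819 + b) = 1/(-25819 - 38789) = 1/(-64608) = -1/64608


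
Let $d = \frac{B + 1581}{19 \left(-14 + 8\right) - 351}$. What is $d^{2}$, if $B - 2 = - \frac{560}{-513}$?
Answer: $\frac{660382144321}{56903717025} \approx 11.605$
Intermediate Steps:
$B = \frac{1586}{513}$ ($B = 2 - \frac{560}{-513} = 2 - - \frac{560}{513} = 2 + \frac{560}{513} = \frac{1586}{513} \approx 3.0916$)
$d = - \frac{812639}{238545}$ ($d = \frac{\frac{1586}{513} + 1581}{19 \left(-14 + 8\right) - 351} = \frac{812639}{513 \left(19 \left(-6\right) - 351\right)} = \frac{812639}{513 \left(-114 - 351\right)} = \frac{812639}{513 \left(-465\right)} = \frac{812639}{513} \left(- \frac{1}{465}\right) = - \frac{812639}{238545} \approx -3.4066$)
$d^{2} = \left(- \frac{812639}{238545}\right)^{2} = \frac{660382144321}{56903717025}$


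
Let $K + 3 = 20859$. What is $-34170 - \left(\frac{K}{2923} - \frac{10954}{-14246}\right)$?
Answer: $- \frac{9007620791}{263551} \approx -34178.0$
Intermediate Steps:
$K = 20856$ ($K = -3 + 20859 = 20856$)
$-34170 - \left(\frac{K}{2923} - \frac{10954}{-14246}\right) = -34170 - \left(\frac{20856}{2923} - \frac{10954}{-14246}\right) = -34170 - \left(20856 \cdot \frac{1}{2923} - - \frac{5477}{7123}\right) = -34170 - \left(\frac{264}{37} + \frac{5477}{7123}\right) = -34170 - \frac{2083121}{263551} = - \frac{9007620791}{263551}$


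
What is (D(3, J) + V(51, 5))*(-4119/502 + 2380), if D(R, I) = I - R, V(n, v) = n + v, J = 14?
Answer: 79772947/502 ≈ 1.5891e+5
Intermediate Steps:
(D(3, J) + V(51, 5))*(-4119/502 + 2380) = ((14 - 1*3) + (51 + 5))*(-4119/502 + 2380) = ((14 - 3) + 56)*(-4119*1/502 + 2380) = (11 + 56)*(-4119/502 + 2380) = 67*(1190641/502) = 79772947/502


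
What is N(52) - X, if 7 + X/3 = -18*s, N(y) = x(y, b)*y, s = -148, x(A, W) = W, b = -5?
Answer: -8231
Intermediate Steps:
N(y) = -5*y
X = 7971 (X = -21 + 3*(-18*(-148)) = -21 + 3*2664 = -21 + 7992 = 7971)
N(52) - X = -5*52 - 1*7971 = -260 - 7971 = -8231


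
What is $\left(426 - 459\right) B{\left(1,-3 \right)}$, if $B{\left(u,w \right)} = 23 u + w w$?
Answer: $-1056$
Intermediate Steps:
$B{\left(u,w \right)} = w^{2} + 23 u$ ($B{\left(u,w \right)} = 23 u + w^{2} = w^{2} + 23 u$)
$\left(426 - 459\right) B{\left(1,-3 \right)} = \left(426 - 459\right) \left(\left(-3\right)^{2} + 23 \cdot 1\right) = - 33 \left(9 + 23\right) = \left(-33\right) 32 = -1056$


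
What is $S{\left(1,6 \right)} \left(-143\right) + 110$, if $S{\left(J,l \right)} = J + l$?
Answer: $-891$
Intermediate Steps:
$S{\left(1,6 \right)} \left(-143\right) + 110 = \left(1 + 6\right) \left(-143\right) + 110 = 7 \left(-143\right) + 110 = -1001 + 110 = -891$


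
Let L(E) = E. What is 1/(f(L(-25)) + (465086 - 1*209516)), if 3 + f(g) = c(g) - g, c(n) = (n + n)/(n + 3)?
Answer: 11/2811537 ≈ 3.9124e-6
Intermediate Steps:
c(n) = 2*n/(3 + n) (c(n) = (2*n)/(3 + n) = 2*n/(3 + n))
f(g) = -3 - g + 2*g/(3 + g) (f(g) = -3 + (2*g/(3 + g) - g) = -3 + (-g + 2*g/(3 + g)) = -3 - g + 2*g/(3 + g))
1/(f(L(-25)) + (465086 - 1*209516)) = 1/((-3 - 1*(-25) + 2*(-25)/(3 - 25)) + (465086 - 1*209516)) = 1/((-3 + 25 + 2*(-25)/(-22)) + (465086 - 209516)) = 1/((-3 + 25 + 2*(-25)*(-1/22)) + 255570) = 1/((-3 + 25 + 25/11) + 255570) = 1/(267/11 + 255570) = 1/(2811537/11) = 11/2811537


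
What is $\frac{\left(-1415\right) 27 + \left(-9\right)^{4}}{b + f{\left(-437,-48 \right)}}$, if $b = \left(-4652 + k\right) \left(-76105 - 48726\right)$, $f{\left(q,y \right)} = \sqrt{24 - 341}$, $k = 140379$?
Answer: $\frac{89357050460538}{47843853138055626181} + \frac{5274 i \sqrt{317}}{47843853138055626181} \approx 1.8677 \cdot 10^{-6} + 1.9627 \cdot 10^{-15} i$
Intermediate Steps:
$f{\left(q,y \right)} = i \sqrt{317}$ ($f{\left(q,y \right)} = \sqrt{-317} = i \sqrt{317}$)
$b = -16942937137$ ($b = \left(-4652 + 140379\right) \left(-76105 - 48726\right) = 135727 \left(-124831\right) = -16942937137$)
$\frac{\left(-1415\right) 27 + \left(-9\right)^{4}}{b + f{\left(-437,-48 \right)}} = \frac{\left(-1415\right) 27 + \left(-9\right)^{4}}{-16942937137 + i \sqrt{317}} = \frac{-38205 + 6561}{-16942937137 + i \sqrt{317}} = - \frac{31644}{-16942937137 + i \sqrt{317}}$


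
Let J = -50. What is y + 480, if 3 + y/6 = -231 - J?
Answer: -624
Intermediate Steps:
y = -1104 (y = -18 + 6*(-231 - 1*(-50)) = -18 + 6*(-231 + 50) = -18 + 6*(-181) = -18 - 1086 = -1104)
y + 480 = -1104 + 480 = -624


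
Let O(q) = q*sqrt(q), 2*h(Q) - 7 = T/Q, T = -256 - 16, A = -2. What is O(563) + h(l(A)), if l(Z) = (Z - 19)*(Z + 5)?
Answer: 713/126 + 563*sqrt(563) ≈ 13364.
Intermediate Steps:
T = -272
l(Z) = (-19 + Z)*(5 + Z)
h(Q) = 7/2 - 136/Q (h(Q) = 7/2 + (-272/Q)/2 = 7/2 - 136/Q)
O(q) = q**(3/2)
O(563) + h(l(A)) = 563**(3/2) + (7/2 - 136/(-95 + (-2)**2 - 14*(-2))) = 563*sqrt(563) + (7/2 - 136/(-95 + 4 + 28)) = 563*sqrt(563) + (7/2 - 136/(-63)) = 563*sqrt(563) + (7/2 - 136*(-1/63)) = 563*sqrt(563) + (7/2 + 136/63) = 563*sqrt(563) + 713/126 = 713/126 + 563*sqrt(563)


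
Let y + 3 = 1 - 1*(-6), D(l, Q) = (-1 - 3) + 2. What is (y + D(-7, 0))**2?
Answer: 4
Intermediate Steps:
D(l, Q) = -2 (D(l, Q) = -4 + 2 = -2)
y = 4 (y = -3 + (1 - 1*(-6)) = -3 + (1 + 6) = -3 + 7 = 4)
(y + D(-7, 0))**2 = (4 - 2)**2 = 2**2 = 4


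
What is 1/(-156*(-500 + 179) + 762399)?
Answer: 1/812475 ≈ 1.2308e-6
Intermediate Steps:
1/(-156*(-500 + 179) + 762399) = 1/(-156*(-321) + 762399) = 1/(50076 + 762399) = 1/812475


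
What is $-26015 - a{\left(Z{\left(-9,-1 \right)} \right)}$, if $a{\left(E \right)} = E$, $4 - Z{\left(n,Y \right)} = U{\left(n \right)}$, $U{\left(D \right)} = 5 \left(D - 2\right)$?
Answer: $-26074$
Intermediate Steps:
$U{\left(D \right)} = -10 + 5 D$ ($U{\left(D \right)} = 5 \left(-2 + D\right) = -10 + 5 D$)
$Z{\left(n,Y \right)} = 14 - 5 n$ ($Z{\left(n,Y \right)} = 4 - \left(-10 + 5 n\right) = 14 - 5 n$)
$-26015 - a{\left(Z{\left(-9,-1 \right)} \right)} = -26015 - \left(14 - -45\right) = -26015 - \left(14 + 45\right) = -26015 - 59 = -26074$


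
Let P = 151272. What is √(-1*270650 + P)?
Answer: I*√119378 ≈ 345.51*I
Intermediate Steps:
√(-1*270650 + P) = √(-1*270650 + 151272) = √(-270650 + 151272) = √(-119378) = I*√119378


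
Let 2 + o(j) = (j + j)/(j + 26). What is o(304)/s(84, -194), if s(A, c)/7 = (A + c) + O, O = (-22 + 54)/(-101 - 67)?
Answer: 1/4895 ≈ 0.00020429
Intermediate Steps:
O = -4/21 (O = 32/(-168) = 32*(-1/168) = -4/21 ≈ -0.19048)
o(j) = -2 + 2*j/(26 + j) (o(j) = -2 + (j + j)/(j + 26) = -2 + (2*j)/(26 + j) = -2 + 2*j/(26 + j))
s(A, c) = -4/3 + 7*A + 7*c (s(A, c) = 7*((A + c) - 4/21) = 7*(-4/21 + A + c) = -4/3 + 7*A + 7*c)
o(304)/s(84, -194) = (-52/(26 + 304))/(-4/3 + 7*84 + 7*(-194)) = (-52/330)/(-4/3 + 588 - 1358) = (-52*1/330)/(-2314/3) = -26/165*(-3/2314) = 1/4895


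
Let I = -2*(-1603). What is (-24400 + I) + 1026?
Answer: -20168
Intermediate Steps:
I = 3206
(-24400 + I) + 1026 = (-24400 + 3206) + 1026 = -21194 + 1026 = -20168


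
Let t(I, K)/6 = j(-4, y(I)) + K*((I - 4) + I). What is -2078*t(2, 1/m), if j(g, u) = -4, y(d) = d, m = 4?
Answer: 49872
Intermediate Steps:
t(I, K) = -24 + 6*K*(-4 + 2*I) (t(I, K) = 6*(-4 + K*((I - 4) + I)) = 6*(-4 + K*((-4 + I) + I)) = 6*(-4 + K*(-4 + 2*I)) = -24 + 6*K*(-4 + 2*I))
-2078*t(2, 1/m) = -2078*(-24 - 24/4 + 12*2/4) = -2078*(-24 - 24*¼ + 12*2*(¼)) = -2078*(-24 - 6 + 6) = -2078*(-24) = 49872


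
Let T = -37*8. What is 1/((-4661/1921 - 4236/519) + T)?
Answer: -332333/101889373 ≈ -0.0032617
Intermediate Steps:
T = -296
1/((-4661/1921 - 4236/519) + T) = 1/((-4661/1921 - 4236/519) - 296) = 1/((-4661*1/1921 - 4236*1/519) - 296) = 1/((-4661/1921 - 1412/173) - 296) = 1/(-3518805/332333 - 296) = 1/(-101889373/332333) = -332333/101889373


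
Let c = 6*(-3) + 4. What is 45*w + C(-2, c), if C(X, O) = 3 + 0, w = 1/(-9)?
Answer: -2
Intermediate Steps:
c = -14 (c = -18 + 4 = -14)
w = -⅑ ≈ -0.11111
C(X, O) = 3
45*w + C(-2, c) = 45*(-⅑) + 3 = -5 + 3 = -2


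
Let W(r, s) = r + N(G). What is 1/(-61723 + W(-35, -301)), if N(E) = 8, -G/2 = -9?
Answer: -1/61750 ≈ -1.6194e-5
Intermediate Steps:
G = 18 (G = -2*(-9) = 18)
W(r, s) = 8 + r (W(r, s) = r + 8 = 8 + r)
1/(-61723 + W(-35, -301)) = 1/(-61723 + (8 - 35)) = 1/(-61723 - 27) = 1/(-61750) = -1/61750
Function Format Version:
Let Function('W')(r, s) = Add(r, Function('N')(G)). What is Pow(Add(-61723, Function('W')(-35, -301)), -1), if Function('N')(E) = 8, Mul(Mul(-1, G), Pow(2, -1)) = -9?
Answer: Rational(-1, 61750) ≈ -1.6194e-5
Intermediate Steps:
G = 18 (G = Mul(-2, -9) = 18)
Function('W')(r, s) = Add(8, r) (Function('W')(r, s) = Add(r, 8) = Add(8, r))
Pow(Add(-61723, Function('W')(-35, -301)), -1) = Pow(Add(-61723, Add(8, -35)), -1) = Pow(Add(-61723, -27), -1) = Pow(-61750, -1) = Rational(-1, 61750)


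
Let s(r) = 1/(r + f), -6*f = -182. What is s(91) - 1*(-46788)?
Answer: 17030835/364 ≈ 46788.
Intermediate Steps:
f = 91/3 (f = -⅙*(-182) = 91/3 ≈ 30.333)
s(r) = 1/(91/3 + r) (s(r) = 1/(r + 91/3) = 1/(91/3 + r))
s(91) - 1*(-46788) = 3/(91 + 3*91) - 1*(-46788) = 3/(91 + 273) + 46788 = 3/364 + 46788 = 17030835/364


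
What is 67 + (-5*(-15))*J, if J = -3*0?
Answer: 67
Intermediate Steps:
J = 0
67 + (-5*(-15))*J = 67 - 5*(-15)*0 = 67 + 75*0 = 67 + 0 = 67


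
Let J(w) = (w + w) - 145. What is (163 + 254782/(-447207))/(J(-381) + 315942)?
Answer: 10377137/20126551035 ≈ 0.00051559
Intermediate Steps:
J(w) = -145 + 2*w (J(w) = 2*w - 145 = -145 + 2*w)
(163 + 254782/(-447207))/(J(-381) + 315942) = (163 + 254782/(-447207))/((-145 + 2*(-381)) + 315942) = (163 + 254782*(-1/447207))/((-145 - 762) + 315942) = (163 - 254782/447207)/(-907 + 315942) = (72639959/447207)/315035 = (72639959/447207)*(1/315035) = 10377137/20126551035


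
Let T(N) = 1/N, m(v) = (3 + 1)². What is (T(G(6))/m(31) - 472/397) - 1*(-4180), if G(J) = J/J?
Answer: 26544205/6352 ≈ 4178.9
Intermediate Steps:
m(v) = 16 (m(v) = 4² = 16)
G(J) = 1
(T(G(6))/m(31) - 472/397) - 1*(-4180) = (1/(1*16) - 472/397) - 1*(-4180) = (1*(1/16) - 472*1/397) + 4180 = (1/16 - 472/397) + 4180 = -7155/6352 + 4180 = 26544205/6352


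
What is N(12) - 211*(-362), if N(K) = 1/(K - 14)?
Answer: 152763/2 ≈ 76382.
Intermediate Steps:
N(K) = 1/(-14 + K)
N(12) - 211*(-362) = 1/(-14 + 12) - 211*(-362) = 1/(-2) + 76382 = -1/2 + 76382 = 152763/2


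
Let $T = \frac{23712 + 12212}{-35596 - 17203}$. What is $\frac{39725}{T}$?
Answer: $- \frac{299634325}{5132} \approx -58386.0$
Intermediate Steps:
$T = - \frac{35924}{52799}$ ($T = \frac{35924}{-52799} = 35924 \left(- \frac{1}{52799}\right) = - \frac{35924}{52799} \approx -0.68039$)
$\frac{39725}{T} = \frac{39725}{- \frac{35924}{52799}} = 39725 \left(- \frac{52799}{35924}\right) = - \frac{299634325}{5132}$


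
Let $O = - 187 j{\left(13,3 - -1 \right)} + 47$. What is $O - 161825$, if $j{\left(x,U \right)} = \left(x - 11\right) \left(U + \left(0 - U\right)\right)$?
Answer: $-161778$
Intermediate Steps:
$j{\left(x,U \right)} = 0$ ($j{\left(x,U \right)} = \left(-11 + x\right) \left(U - U\right) = \left(-11 + x\right) 0 = 0$)
$O = 47$ ($O = \left(-187\right) 0 + 47 = 0 + 47 = 47$)
$O - 161825 = 47 - 161825 = -161778$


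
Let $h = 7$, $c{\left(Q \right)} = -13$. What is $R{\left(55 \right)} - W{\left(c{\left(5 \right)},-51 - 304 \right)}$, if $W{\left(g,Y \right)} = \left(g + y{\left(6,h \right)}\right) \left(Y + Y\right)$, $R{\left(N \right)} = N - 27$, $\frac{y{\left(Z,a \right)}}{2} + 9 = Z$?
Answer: $-13462$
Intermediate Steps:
$y{\left(Z,a \right)} = -18 + 2 Z$
$R{\left(N \right)} = -27 + N$
$W{\left(g,Y \right)} = 2 Y \left(-6 + g\right)$ ($W{\left(g,Y \right)} = \left(g + \left(-18 + 2 \cdot 6\right)\right) \left(Y + Y\right) = \left(g + \left(-18 + 12\right)\right) 2 Y = \left(g - 6\right) 2 Y = \left(-6 + g\right) 2 Y = 2 Y \left(-6 + g\right)$)
$R{\left(55 \right)} - W{\left(c{\left(5 \right)},-51 - 304 \right)} = \left(-27 + 55\right) - 2 \left(-51 - 304\right) \left(-6 - 13\right) = 28 - 2 \left(-51 - 304\right) \left(-19\right) = 28 - 2 \left(-355\right) \left(-19\right) = 28 - 13490 = -13462$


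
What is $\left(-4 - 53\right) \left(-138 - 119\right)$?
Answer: $14649$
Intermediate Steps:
$\left(-4 - 53\right) \left(-138 - 119\right) = \left(-57\right) \left(-257\right) = 14649$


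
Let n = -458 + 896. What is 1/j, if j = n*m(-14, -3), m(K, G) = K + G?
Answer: -1/7446 ≈ -0.00013430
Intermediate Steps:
m(K, G) = G + K
n = 438
j = -7446 (j = 438*(-3 - 14) = 438*(-17) = -7446)
1/j = 1/(-7446) = -1/7446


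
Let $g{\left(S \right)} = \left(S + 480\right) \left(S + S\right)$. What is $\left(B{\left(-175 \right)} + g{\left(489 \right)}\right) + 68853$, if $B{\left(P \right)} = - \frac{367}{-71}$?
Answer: $\frac{72174352}{71} \approx 1.0165 \cdot 10^{6}$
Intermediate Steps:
$B{\left(P \right)} = \frac{367}{71}$ ($B{\left(P \right)} = \left(-367\right) \left(- \frac{1}{71}\right) = \frac{367}{71}$)
$g{\left(S \right)} = 2 S \left(480 + S\right)$ ($g{\left(S \right)} = \left(480 + S\right) 2 S = 2 S \left(480 + S\right)$)
$\left(B{\left(-175 \right)} + g{\left(489 \right)}\right) + 68853 = \left(\frac{367}{71} + 2 \cdot 489 \left(480 + 489\right)\right) + 68853 = \left(\frac{367}{71} + 2 \cdot 489 \cdot 969\right) + 68853 = \left(\frac{367}{71} + 947682\right) + 68853 = \frac{67285789}{71} + 68853 = \frac{72174352}{71}$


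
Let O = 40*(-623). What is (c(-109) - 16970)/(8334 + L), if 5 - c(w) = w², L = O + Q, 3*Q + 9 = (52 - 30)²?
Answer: 86538/49283 ≈ 1.7559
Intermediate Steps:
Q = 475/3 (Q = -3 + (52 - 30)²/3 = -3 + (⅓)*22² = -3 + (⅓)*484 = -3 + 484/3 = 475/3 ≈ 158.33)
O = -24920
L = -74285/3 (L = -24920 + 475/3 = -74285/3 ≈ -24762.)
c(w) = 5 - w²
(c(-109) - 16970)/(8334 + L) = ((5 - 1*(-109)²) - 16970)/(8334 - 74285/3) = ((5 - 1*11881) - 16970)/(-49283/3) = ((5 - 11881) - 16970)*(-3/49283) = (-11876 - 16970)*(-3/49283) = -28846*(-3/49283) = 86538/49283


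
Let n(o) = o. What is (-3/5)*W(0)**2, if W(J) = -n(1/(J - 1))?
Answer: -3/5 ≈ -0.60000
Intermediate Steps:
W(J) = -1/(-1 + J) (W(J) = -1/(J - 1) = -1/(-1 + J))
(-3/5)*W(0)**2 = (-3/5)*(-1/(-1 + 0))**2 = (-3*1/5)*(-1/(-1))**2 = -3*(-1*(-1))**2/5 = -3/5*1**2 = -3/5*1 = -3/5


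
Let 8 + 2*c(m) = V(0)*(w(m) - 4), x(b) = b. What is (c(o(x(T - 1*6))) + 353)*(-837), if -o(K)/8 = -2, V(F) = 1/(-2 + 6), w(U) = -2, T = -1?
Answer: -1165941/4 ≈ -2.9149e+5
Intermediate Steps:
V(F) = ¼ (V(F) = 1/4 = ¼)
o(K) = 16 (o(K) = -8*(-2) = 16)
c(m) = -19/4 (c(m) = -4 + ((-2 - 4)/4)/2 = -4 + ((¼)*(-6))/2 = -4 + (½)*(-3/2) = -4 - ¾ = -19/4)
(c(o(x(T - 1*6))) + 353)*(-837) = (-19/4 + 353)*(-837) = (1393/4)*(-837) = -1165941/4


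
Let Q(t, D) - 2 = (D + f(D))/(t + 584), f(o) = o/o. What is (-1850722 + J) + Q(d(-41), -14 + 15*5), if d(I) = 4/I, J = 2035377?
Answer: 2210345561/11970 ≈ 1.8466e+5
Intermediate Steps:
f(o) = 1
Q(t, D) = 2 + (1 + D)/(584 + t) (Q(t, D) = 2 + (D + 1)/(t + 584) = 2 + (1 + D)/(584 + t))
(-1850722 + J) + Q(d(-41), -14 + 15*5) = (-1850722 + 2035377) + (1169 + (-14 + 15*5) + 2*(4/(-41)))/(584 + 4/(-41)) = 184655 + (1169 + (-14 + 75) + 2*(4*(-1/41)))/(584 + 4*(-1/41)) = 184655 + (1169 + 61 + 2*(-4/41))/(584 - 4/41) = 184655 + (1169 + 61 - 8/41)/(23940/41) = 184655 + (41/23940)*(50422/41) = 184655 + 25211/11970 = 2210345561/11970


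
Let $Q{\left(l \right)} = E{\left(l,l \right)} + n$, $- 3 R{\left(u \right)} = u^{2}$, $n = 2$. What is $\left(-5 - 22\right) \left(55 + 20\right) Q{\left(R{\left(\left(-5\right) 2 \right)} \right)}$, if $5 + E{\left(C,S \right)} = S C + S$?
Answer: $-2176425$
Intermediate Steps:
$E{\left(C,S \right)} = -5 + S + C S$ ($E{\left(C,S \right)} = -5 + \left(S C + S\right) = -5 + \left(C S + S\right) = -5 + \left(S + C S\right) = -5 + S + C S$)
$R{\left(u \right)} = - \frac{u^{2}}{3}$
$Q{\left(l \right)} = -3 + l + l^{2}$ ($Q{\left(l \right)} = \left(-5 + l + l l\right) + 2 = \left(-5 + l + l^{2}\right) + 2 = -3 + l + l^{2}$)
$\left(-5 - 22\right) \left(55 + 20\right) Q{\left(R{\left(\left(-5\right) 2 \right)} \right)} = \left(-5 - 22\right) \left(55 + 20\right) \left(-3 - \frac{\left(\left(-5\right) 2\right)^{2}}{3} + \left(- \frac{\left(\left(-5\right) 2\right)^{2}}{3}\right)^{2}\right) = \left(-27\right) 75 \left(-3 - \frac{\left(-10\right)^{2}}{3} + \left(- \frac{\left(-10\right)^{2}}{3}\right)^{2}\right) = - 2025 \left(-3 - \frac{100}{3} + \left(\left(- \frac{1}{3}\right) 100\right)^{2}\right) = - 2025 \left(-3 - \frac{100}{3} + \left(- \frac{100}{3}\right)^{2}\right) = - 2025 \left(-3 - \frac{100}{3} + \frac{10000}{9}\right) = \left(-2025\right) \frac{9673}{9} = -2176425$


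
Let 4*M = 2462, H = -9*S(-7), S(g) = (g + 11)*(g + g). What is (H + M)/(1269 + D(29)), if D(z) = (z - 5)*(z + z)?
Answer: 2239/5322 ≈ 0.42071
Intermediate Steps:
S(g) = 2*g*(11 + g) (S(g) = (11 + g)*(2*g) = 2*g*(11 + g))
D(z) = 2*z*(-5 + z) (D(z) = (-5 + z)*(2*z) = 2*z*(-5 + z))
H = 504 (H = -18*(-7)*(11 - 7) = -18*(-7)*4 = -9*(-56) = 504)
M = 1231/2 (M = (¼)*2462 = 1231/2 ≈ 615.50)
(H + M)/(1269 + D(29)) = (504 + 1231/2)/(1269 + 2*29*(-5 + 29)) = 2239/(2*(1269 + 2*29*24)) = 2239/(2*(1269 + 1392)) = (2239/2)/2661 = (2239/2)*(1/2661) = 2239/5322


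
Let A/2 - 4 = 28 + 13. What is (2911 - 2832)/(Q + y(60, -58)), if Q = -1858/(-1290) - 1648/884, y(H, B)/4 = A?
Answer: 11261055/51255769 ≈ 0.21970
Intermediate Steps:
A = 90 (A = 8 + 2*(28 + 13) = 8 + 2*41 = 8 + 82 = 90)
y(H, B) = 360 (y(H, B) = 4*90 = 360)
Q = -60431/142545 (Q = -1858*(-1/1290) - 1648*1/884 = 929/645 - 412/221 = -60431/142545 ≈ -0.42394)
(2911 - 2832)/(Q + y(60, -58)) = (2911 - 2832)/(-60431/142545 + 360) = 79/(51255769/142545) = 79*(142545/51255769) = 11261055/51255769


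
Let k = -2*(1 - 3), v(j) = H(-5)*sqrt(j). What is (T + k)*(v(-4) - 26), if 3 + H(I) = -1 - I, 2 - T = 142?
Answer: 3536 - 272*I ≈ 3536.0 - 272.0*I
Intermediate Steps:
T = -140 (T = 2 - 1*142 = 2 - 142 = -140)
H(I) = -4 - I (H(I) = -3 + (-1 - I) = -4 - I)
v(j) = sqrt(j) (v(j) = (-4 - 1*(-5))*sqrt(j) = (-4 + 5)*sqrt(j) = 1*sqrt(j) = sqrt(j))
k = 4 (k = -2*(-2) = 4)
(T + k)*(v(-4) - 26) = (-140 + 4)*(sqrt(-4) - 26) = -136*(2*I - 26) = -136*(-26 + 2*I) = 3536 - 272*I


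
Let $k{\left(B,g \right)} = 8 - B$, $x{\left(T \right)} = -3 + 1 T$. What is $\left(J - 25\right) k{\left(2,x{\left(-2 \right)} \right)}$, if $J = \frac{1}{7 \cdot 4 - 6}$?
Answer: $- \frac{1647}{11} \approx -149.73$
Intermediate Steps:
$x{\left(T \right)} = -3 + T$
$J = \frac{1}{22}$ ($J = \frac{1}{28 - 6} = \frac{1}{22} \approx 0.045455$)
$\left(J - 25\right) k{\left(2,x{\left(-2 \right)} \right)} = \left(\frac{1}{22} - 25\right) \left(8 - 2\right) = - \frac{549 \left(8 - 2\right)}{22} = \left(- \frac{549}{22}\right) 6 = - \frac{1647}{11}$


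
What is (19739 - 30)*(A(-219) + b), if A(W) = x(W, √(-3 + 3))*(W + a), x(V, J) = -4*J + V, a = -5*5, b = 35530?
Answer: 1753430894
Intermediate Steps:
a = -25
x(V, J) = V - 4*J
A(W) = W*(-25 + W) (A(W) = (W - 4*√(-3 + 3))*(W - 25) = (W - 4*√0)*(-25 + W) = (W - 4*0)*(-25 + W) = (W + 0)*(-25 + W) = W*(-25 + W))
(19739 - 30)*(A(-219) + b) = (19739 - 30)*(-219*(-25 - 219) + 35530) = 19709*(-219*(-244) + 35530) = 19709*(53436 + 35530) = 19709*88966 = 1753430894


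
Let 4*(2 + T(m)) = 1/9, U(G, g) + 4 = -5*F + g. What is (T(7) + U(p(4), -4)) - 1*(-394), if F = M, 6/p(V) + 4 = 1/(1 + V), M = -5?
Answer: 14725/36 ≈ 409.03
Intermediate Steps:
p(V) = 6/(-4 + 1/(1 + V))
F = -5
U(G, g) = 21 + g (U(G, g) = -4 + (-5*(-5) + g) = -4 + (25 + g) = 21 + g)
T(m) = -71/36 (T(m) = -2 + (¼)/9 = -2 + (¼)*(⅑) = -2 + 1/36 = -71/36)
(T(7) + U(p(4), -4)) - 1*(-394) = (-71/36 + (21 - 4)) - 1*(-394) = (-71/36 + 17) + 394 = 541/36 + 394 = 14725/36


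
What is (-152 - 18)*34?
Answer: -5780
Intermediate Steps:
(-152 - 18)*34 = -170*34 = -5780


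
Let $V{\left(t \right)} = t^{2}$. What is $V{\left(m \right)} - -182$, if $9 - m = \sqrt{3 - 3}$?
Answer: $263$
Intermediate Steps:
$m = 9$ ($m = 9 - \sqrt{3 - 3} = 9 - \sqrt{0} = 9 - 0 = 9 + 0 = 9$)
$V{\left(m \right)} - -182 = 9^{2} - -182 = 81 + 182 = 263$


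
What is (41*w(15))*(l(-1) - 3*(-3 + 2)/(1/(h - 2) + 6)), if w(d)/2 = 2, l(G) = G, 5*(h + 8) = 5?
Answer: -4264/53 ≈ -80.453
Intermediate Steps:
h = -7 (h = -8 + (⅕)*5 = -8 + 1 = -7)
w(d) = 4 (w(d) = 2*2 = 4)
(41*w(15))*(l(-1) - 3*(-3 + 2)/(1/(h - 2) + 6)) = (41*4)*(-1 - 3*(-3 + 2)/(1/(-7 - 2) + 6)) = 164*(-1 - (-3)/(1/(-9) + 6)) = 164*(-1 - (-3)/(-⅑ + 6)) = 164*(-1 - (-3)/53/9) = 164*(-1 - (-3)*9/53) = 164*(-1 - 3*(-9/53)) = 164*(-1 + 27/53) = 164*(-26/53) = -4264/53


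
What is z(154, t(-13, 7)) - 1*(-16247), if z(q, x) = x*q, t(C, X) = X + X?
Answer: 18403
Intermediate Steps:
t(C, X) = 2*X
z(q, x) = q*x
z(154, t(-13, 7)) - 1*(-16247) = 154*(2*7) - 1*(-16247) = 154*14 + 16247 = 2156 + 16247 = 18403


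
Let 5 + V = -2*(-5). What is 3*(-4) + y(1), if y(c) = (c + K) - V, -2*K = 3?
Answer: -35/2 ≈ -17.500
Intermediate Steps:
V = 5 (V = -5 - 2*(-5) = -5 + 10 = 5)
K = -3/2 (K = -½*3 = -3/2 ≈ -1.5000)
y(c) = -13/2 + c (y(c) = (c - 3/2) - 1*5 = (-3/2 + c) - 5 = -13/2 + c)
3*(-4) + y(1) = 3*(-4) + (-13/2 + 1) = -12 - 11/2 = -35/2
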